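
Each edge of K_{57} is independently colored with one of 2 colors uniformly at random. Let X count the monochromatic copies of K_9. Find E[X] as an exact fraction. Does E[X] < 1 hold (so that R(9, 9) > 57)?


E[X] = C(57, 9) · 2^{1 − 36} = 8996462475 · 2^{−35} = 8996462475/34359738368.
As a reduced fraction: E[X] = 8996462475/34359738368 ≈ 0.26183.
Is E[X] < 1? YES.
Since E[X] < 1, there exists a 2-coloring of K_{57} with no monochromatic K_9; hence R(9, 9) > 57.

E[X] = 8996462475/34359738368 ≈ 0.26183; E[X] < 1, so R(9, 9) > 57.


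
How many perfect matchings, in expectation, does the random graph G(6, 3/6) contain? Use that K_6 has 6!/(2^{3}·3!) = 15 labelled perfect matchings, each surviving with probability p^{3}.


K_6 has 6!/(2^{3}·3!) = 15 labelled perfect matchings.
For each such perfect matching H, let X_H = 1 if all 3 edges of H are present in G. Then P[X_H = 1] = p^{3} = (1/2)^{3} = 1/8.
By linearity of expectation: E[X] = Σ_H E[X_H] = 15 · p^{3} = 15 · 1/8 = 15/8.
Numerically: E[X] ≈ 1.875.

E[X] = 15 · (1/2)^{3} = 15/8 ≈ 1.875.


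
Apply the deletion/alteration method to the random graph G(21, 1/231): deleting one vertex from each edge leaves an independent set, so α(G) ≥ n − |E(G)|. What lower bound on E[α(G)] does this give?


E[|E(G)|] = C(21, 2)·p = 210 · (1/231) = 10/11.
E[α(G)] ≥ n − E[|E(G)|] = 21 − 10/11 = 221/11.
Numerically: ≈ 20.091.
(This is only a lower bound; the true E[α(G)] may be larger.)

E[α(G)] ≥ 221/11 ≈ 20.091.


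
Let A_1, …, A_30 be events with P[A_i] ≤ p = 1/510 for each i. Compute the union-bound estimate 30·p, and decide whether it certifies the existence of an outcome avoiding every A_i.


Union bound: P[∪_{i=1}^{30} A_i] ≤ Σ_i P[A_i] ≤ 30·p = 30·(1/510) = 1/17.
Numerically: 1/17 ≈ 0.0588235.
Is 1/17 < 1? YES.
Since P[∪ A_i] ≤ 1/17 < 1, the complement has P[∩ A_i^c] ≥ 1 − 1/17 = 16/17 > 0, so some outcome avoids every A_i.

30·p = 1/17 ≈ 0.0588235; existence CERTIFIED by the union bound.


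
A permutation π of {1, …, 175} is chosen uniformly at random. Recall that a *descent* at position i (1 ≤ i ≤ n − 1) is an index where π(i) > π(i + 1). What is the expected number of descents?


Write X = Σ X_I over i = 1, …, 174, with X_I the indicator of one descent.
There are 174 indicators.
For each fixed i, the pair (π(i), π(i+1)) is a uniformly random ordered pair of distinct values from {1, …, 175}; by symmetry P[π(i) > π(i+1)] = 1/2.
By linearity: E[X] = 174 · (1/2) = (175 − 1) · (1/2) = 87 ≈ 87.0000.

E[X] = 87 = 87.0000.


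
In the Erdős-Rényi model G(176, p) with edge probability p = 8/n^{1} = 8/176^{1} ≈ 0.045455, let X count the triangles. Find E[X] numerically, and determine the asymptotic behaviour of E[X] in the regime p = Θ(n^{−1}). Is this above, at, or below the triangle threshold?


Number of potential triangles: C(176, 3) = 893200.
Each occurs with probability p³ ≈ (0.045455)³ ≈ 9.3914350e-05.
By linearity: E[X] = C(176, 3)·p³ ≈ 893200 · 9.3914350e-05 ≈ 83.88430.
Here α = 1, so p = 8/n is exactly at the triangle threshold p ~ 1/n. Asymptotically E[X] → c³/6 = 8³/6 = 256/3 ≈ 85.33333, a bounded constant. In this regime the triangle count is asymptotically Poisson(c³/6).

E[X] ≈ 83.88430; in regime p = Θ(1/n^{1}) E[X] stays bounded (at the triangle threshold p ~ 1/n).


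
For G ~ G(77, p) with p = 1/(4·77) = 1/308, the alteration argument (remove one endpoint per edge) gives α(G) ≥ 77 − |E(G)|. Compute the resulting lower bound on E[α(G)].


E[|E(G)|] = C(77, 2)·p = 2926 · (1/308) = 19/2.
E[α(G)] ≥ n − E[|E(G)|] = 77 − 19/2 = 135/2.
Numerically: ≈ 67.5000.
(This is only a lower bound; the true E[α(G)] may be larger.)

E[α(G)] ≥ 135/2 ≈ 67.5000.


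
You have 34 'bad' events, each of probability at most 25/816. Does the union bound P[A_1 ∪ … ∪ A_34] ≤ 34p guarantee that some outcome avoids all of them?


Union bound: P[∪_{i=1}^{34} A_i] ≤ Σ_i P[A_i] ≤ 34·p = 34·(25/816) = 25/24.
Numerically: 25/24 ≈ 1.0417.
Is 25/24 < 1? NO.
Since the bound 25/24 is ≥ 1, the union bound is uninformative here; it does NOT by itself certify existence.

34·p = 25/24 ≈ 1.0417; existence NOT certified by the union bound.


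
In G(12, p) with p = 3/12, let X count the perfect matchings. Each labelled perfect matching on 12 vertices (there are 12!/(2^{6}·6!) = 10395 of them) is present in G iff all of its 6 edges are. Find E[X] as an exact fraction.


K_12 has 12!/(2^{6}·6!) = 10395 labelled perfect matchings.
For each such perfect matching H, let X_H = 1 if all 6 edges of H are present in G. Then P[X_H = 1] = p^{6} = (1/4)^{6} = 1/4096.
By linearity: E[X] = Σ_H E[X_H] = 10395 · p^{6} = 10395 · 1/4096 = 10395/4096.
Numerically: E[X] ≈ 2.54.

E[X] = 10395 · (1/4)^{6} = 10395/4096 ≈ 2.54.


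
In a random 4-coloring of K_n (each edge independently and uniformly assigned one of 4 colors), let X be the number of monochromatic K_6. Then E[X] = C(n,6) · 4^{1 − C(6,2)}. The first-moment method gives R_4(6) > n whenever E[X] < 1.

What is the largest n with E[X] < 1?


We need C(n, 6) · 4^{1 − 15} < 1, i.e. C(n, 6) < 4^{15 − 1} = 268435456.
Check values of n near the boundary:
  n = 74: C(74, 6) = 185250786; 185250786 < 268435456? YES
  n = 75: C(75, 6) = 201359550; 201359550 < 268435456? YES
  n = 76: C(76, 6) = 218618940; 218618940 < 268435456? YES
  n = 77: C(77, 6) = 237093780; 237093780 < 268435456? YES
  n = 78: C(78, 6) = 256851595; 256851595 < 268435456? YES
  n = 79: C(79, 6) = 277962685; 277962685 < 268435456? NO
The largest n with C(n, 6) < 268435456 is n = 78 (where E[X] = 256851595/268435456 ≈ 0.9568). Hence R_4(6) > 78, i.e. R_4(6) ≥ 79.

Largest n = 78; hence R_4(6) > 78.


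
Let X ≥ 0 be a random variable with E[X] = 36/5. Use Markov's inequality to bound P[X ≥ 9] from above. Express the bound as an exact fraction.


μ = E[X] = 36/5, a = 9.
Markov: P[X ≥ 9] ≤ μ/a = (36/5)/9 = 4/5.
Numerically: ≈ 0.80000.
(Since a = 9 > μ = 7.20000, the bound 4/5 is < 1 and informative.)

P[X ≥ 9] ≤ 4/5 ≈ 0.80000.


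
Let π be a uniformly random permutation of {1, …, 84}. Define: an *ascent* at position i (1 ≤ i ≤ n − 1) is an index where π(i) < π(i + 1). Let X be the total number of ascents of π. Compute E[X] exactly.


Write X = Σ X_I over i = 1, …, 83, with X_I the indicator of one ascent.
There are 83 indicators.
For each fixed i, the pair (π(i), π(i+1)) is a uniformly random ordered pair of distinct values from {1, …, 84}; by symmetry P[π(i) < π(i+1)] = 1/2.
By linearity: E[X] = 83 · (1/2) = (84 − 1) · (1/2) = 83/2 ≈ 41.500.

E[X] = 83/2 = 41.500.


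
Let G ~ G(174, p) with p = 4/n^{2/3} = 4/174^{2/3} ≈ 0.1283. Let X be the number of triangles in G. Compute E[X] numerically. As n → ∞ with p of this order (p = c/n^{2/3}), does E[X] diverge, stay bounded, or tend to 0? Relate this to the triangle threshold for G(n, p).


Number of potential triangles: C(174, 3) = 862924.
Each occurs with probability p³ ≈ (0.1283)³ ≈ 2.113886e-03.
By linearity: E[X] = C(174, 3)·p³ ≈ 862924 · 2.113886e-03 ≈ 1824.1226.
Since α = 2/3 < 1, p = c/n^{2/3} ≫ 1/n is above the triangle threshold p ~ 1/n. Asymptotically E[X] ~ (c³/6)·n^{3(1−α)} = (4³/6)·n^{1} → ∞; triangles are abundant w.h.p.

E[X] ≈ 1824.1226; in regime p = Θ(1/n^{2/3}) E[X] diverges (above the triangle threshold p ~ 1/n).


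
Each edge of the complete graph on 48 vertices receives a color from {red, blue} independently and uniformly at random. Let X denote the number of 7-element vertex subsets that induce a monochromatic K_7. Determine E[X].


Let X = Σ_S X_S over the C(48, 7) = 73629072 subsets S of size 7, where X_S = 1 if the K_7 on S is monochromatic.
For a fixed S, the K_7 on S has C(7, 2) = 21 edges. P[all 21 edges red] = (1/2)^21, and likewise for blue, so P[monochromatic] = 2·(1/2)^21 = 2^{1 − 21} = 1/1048576.
Summing: E[X] = C(48, 7) · 2^{1 − 21} = 73629072 · 1/1048576 = 4601817/65536.
Numerically: E[X] ≈ 70.21815.

E[X] = C(48,7)·2^(1−C(7,2)) = 4601817/65536 ≈ 70.21815.


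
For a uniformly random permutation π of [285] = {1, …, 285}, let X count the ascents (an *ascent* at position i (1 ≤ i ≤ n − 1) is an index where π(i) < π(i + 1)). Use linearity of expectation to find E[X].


Write X = Σ X_I over i = 1, …, 284, with X_I the indicator of one ascent.
There are 284 indicators.
For each fixed i, the pair (π(i), π(i+1)) is a uniformly random ordered pair of distinct values from {1, …, 285}; by symmetry P[π(i) < π(i+1)] = 1/2.
By linearity: E[X] = 284 · (1/2) = (285 − 1) · (1/2) = 142 ≈ 142.00000.

E[X] = 142 = 142.00000.


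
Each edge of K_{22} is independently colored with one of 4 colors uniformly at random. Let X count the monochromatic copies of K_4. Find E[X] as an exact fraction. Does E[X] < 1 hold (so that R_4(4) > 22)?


E[X] = C(22, 4) · 4^{1 − 6} = 7315 · 4^{−5} = 7315/1024.
As a reduced fraction: E[X] = 7315/1024 ≈ 7.1435547.
Is E[X] < 1? NO.
Since E[X] ≥ 1, the first-moment bound is inconclusive at n = 22; it does NOT by itself certify R_4(4) > 22.

E[X] = 7315/1024 ≈ 7.1435547; E[X] ≥ 1; first-moment method inconclusive here.


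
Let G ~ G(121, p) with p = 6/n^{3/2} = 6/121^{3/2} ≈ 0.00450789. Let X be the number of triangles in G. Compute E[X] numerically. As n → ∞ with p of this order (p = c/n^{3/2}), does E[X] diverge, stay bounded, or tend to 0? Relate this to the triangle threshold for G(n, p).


Number of potential triangles: C(121, 3) = 287980.
Each occurs with probability p³ ≈ (0.00450789)³ ≈ 9.16050856e-08.
By linearity: E[X] = C(121, 3)·p³ ≈ 287980 · 9.16050856e-08 ≈ 0.026380.
Since α = 3/2 > 1, p = c/n^{3/2} = o(1/n) is below the triangle threshold p ~ 1/n. Asymptotically E[X] ~ (c³/6)·n^{3(1−α)} = (6³/6)·n^{-1.5} → 0, so by Markov's inequality G has no triangles w.h.p.

E[X] ≈ 0.026380; in regime p = Θ(1/n^{3/2}) E[X] tends to 0 (below the triangle threshold p ~ 1/n).


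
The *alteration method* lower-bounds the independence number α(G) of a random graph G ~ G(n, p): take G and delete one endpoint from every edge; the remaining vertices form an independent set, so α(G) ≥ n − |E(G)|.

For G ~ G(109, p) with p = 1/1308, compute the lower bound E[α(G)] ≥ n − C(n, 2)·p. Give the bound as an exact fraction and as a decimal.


E[|E(G)|] = C(109, 2)·p = 5886 · (1/1308) = 9/2.
E[α(G)] ≥ n − E[|E(G)|] = 109 − 9/2 = 209/2.
Numerically: ≈ 104.5000.
(This is only a lower bound; the true E[α(G)] may be larger.)

E[α(G)] ≥ 209/2 ≈ 104.5000.


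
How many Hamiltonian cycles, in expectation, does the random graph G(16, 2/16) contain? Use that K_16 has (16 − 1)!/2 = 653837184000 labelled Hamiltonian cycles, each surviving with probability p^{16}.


K_16 has (16 − 1)!/2 = 653837184000 labelled Hamiltonian cycles.
For each such Hamiltonian cycle H, let X_H = 1 if all 16 edges of H are present in G. Then P[X_H = 1] = p^{16} = (1/8)^{16} = 1/281474976710656.
By linearity: E[X] = Σ_H E[X_H] = 653837184000 · p^{16} = 653837184000 · 1/281474976710656 = 638512875/274877906944.
Numerically: E[X] ≈ 0.002323.

E[X] = 653837184000 · (1/8)^{16} = 638512875/274877906944 ≈ 0.002323.


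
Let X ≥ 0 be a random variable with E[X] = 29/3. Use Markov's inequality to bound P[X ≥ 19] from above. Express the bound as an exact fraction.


μ = E[X] = 29/3, a = 19.
Markov: P[X ≥ 19] ≤ μ/a = (29/3)/19 = 29/57.
Numerically: ≈ 0.50877.
(Since a = 19 > μ = 9.66667, the bound 29/57 is < 1 and informative.)

P[X ≥ 19] ≤ 29/57 ≈ 0.50877.


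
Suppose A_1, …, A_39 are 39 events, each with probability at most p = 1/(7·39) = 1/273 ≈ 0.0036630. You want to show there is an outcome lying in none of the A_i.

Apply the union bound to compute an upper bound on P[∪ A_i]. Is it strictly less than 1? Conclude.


Union bound: P[∪_{i=1}^{39} A_i] ≤ Σ_i P[A_i] ≤ 39·p = 39·(1/273) = 1/7.
Numerically: 1/7 ≈ 0.1428571.
Is 1/7 < 1? YES.
Since P[∪ A_i] ≤ 1/7 < 1, the complement has P[∩ A_i^c] ≥ 1 − 1/7 = 6/7 > 0, so some outcome avoids every A_i.

39·p = 1/7 ≈ 0.1428571; existence CERTIFIED by the union bound.


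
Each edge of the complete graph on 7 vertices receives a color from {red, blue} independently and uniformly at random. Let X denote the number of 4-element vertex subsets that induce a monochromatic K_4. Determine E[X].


Let X = Σ_S X_S over the C(7, 4) = 35 subsets S of size 4, where X_S = 1 if the K_4 on S is monochromatic.
For a fixed S, the K_4 on S has C(4, 2) = 6 edges. P[all 6 edges red] = (1/2)^6, and likewise for blue, so P[monochromatic] = 2·(1/2)^6 = 2^{1 − 6} = 1/32.
By linearity of expectation: E[X] = C(7, 4) · 2^{1 − 6} = 35 · 1/32 = 35/32.
Numerically: E[X] ≈ 1.0938.

E[X] = C(7,4)·2^(1−C(4,2)) = 35/32 ≈ 1.0938.


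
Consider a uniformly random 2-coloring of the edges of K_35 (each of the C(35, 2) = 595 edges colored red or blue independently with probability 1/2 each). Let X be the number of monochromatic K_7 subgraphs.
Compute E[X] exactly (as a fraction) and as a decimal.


Let X = Σ_S X_S over the C(35, 7) = 6724520 subsets S of size 7, where X_S = 1 if the K_7 on S is monochromatic.
For a fixed S, the K_7 on S has C(7, 2) = 21 edges. P[all 21 edges red] = (1/2)^21, and likewise for blue, so P[monochromatic] = 2·(1/2)^21 = 2^{1 − 21} = 1/1048576.
Summing: E[X] = C(35, 7) · 2^{1 − 21} = 6724520 · 1/1048576 = 840565/131072.
Numerically: E[X] ≈ 6.41300.

E[X] = C(35,7)·2^(1−C(7,2)) = 840565/131072 ≈ 6.41300.


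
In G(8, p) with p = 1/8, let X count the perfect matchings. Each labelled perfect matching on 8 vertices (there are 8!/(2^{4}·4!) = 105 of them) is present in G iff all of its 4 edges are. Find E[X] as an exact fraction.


K_8 has 8!/(2^{4}·4!) = 105 labelled perfect matchings.
For each such perfect matching H, let X_H = 1 if all 4 edges of H are present in G. Then P[X_H = 1] = p^{4} = (1/8)^{4} = 1/4096.
By linearity of expectation: E[X] = Σ_H E[X_H] = 105 · p^{4} = 105 · 1/4096 = 105/4096.
Numerically: E[X] ≈ 0.02563.

E[X] = 105 · (1/8)^{4} = 105/4096 ≈ 0.02563.


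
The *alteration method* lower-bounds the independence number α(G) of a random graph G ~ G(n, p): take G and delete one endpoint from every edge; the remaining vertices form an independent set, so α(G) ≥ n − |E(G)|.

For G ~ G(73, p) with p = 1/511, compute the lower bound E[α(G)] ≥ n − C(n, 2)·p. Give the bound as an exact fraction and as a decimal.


E[|E(G)|] = C(73, 2)·p = 2628 · (1/511) = 36/7.
E[α(G)] ≥ n − E[|E(G)|] = 73 − 36/7 = 475/7.
Numerically: ≈ 67.857.
(This is only a lower bound; the true E[α(G)] may be larger.)

E[α(G)] ≥ 475/7 ≈ 67.857.


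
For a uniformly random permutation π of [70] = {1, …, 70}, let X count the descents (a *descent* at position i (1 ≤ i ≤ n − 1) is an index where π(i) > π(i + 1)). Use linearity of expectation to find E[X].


Write X = Σ X_I over i = 1, …, 69, with X_I the indicator of one descent.
There are 69 indicators.
For each fixed i, the pair (π(i), π(i+1)) is a uniformly random ordered pair of distinct values from {1, …, 70}; by symmetry P[π(i) > π(i+1)] = 1/2.
By linearity: E[X] = 69 · (1/2) = (70 − 1) · (1/2) = 69/2 ≈ 34.50000.

E[X] = 69/2 = 34.50000.


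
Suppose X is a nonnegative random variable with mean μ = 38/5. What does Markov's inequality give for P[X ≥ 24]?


μ = E[X] = 38/5, a = 24.
Markov: P[X ≥ 24] ≤ μ/a = (38/5)/24 = 19/60.
Numerically: ≈ 0.31667.
(Since a = 24 > μ = 7.60000, the bound 19/60 is < 1 and informative.)

P[X ≥ 24] ≤ 19/60 ≈ 0.31667.


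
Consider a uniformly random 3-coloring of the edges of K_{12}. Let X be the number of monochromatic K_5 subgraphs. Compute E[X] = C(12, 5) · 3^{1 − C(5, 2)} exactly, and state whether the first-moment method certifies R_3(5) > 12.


E[X] = C(12, 5) · 3^{1 − 10} = 792 · 3^{−9} = 792/19683.
As a reduced fraction: E[X] = 88/2187 ≈ 0.0402.
Is E[X] < 1? YES.
Since E[X] < 1, there exists a 3-coloring of K_{12} with no monochromatic K_5; hence R_3(5) > 12.

E[X] = 88/2187 ≈ 0.0402; E[X] < 1, so R_3(5) > 12.


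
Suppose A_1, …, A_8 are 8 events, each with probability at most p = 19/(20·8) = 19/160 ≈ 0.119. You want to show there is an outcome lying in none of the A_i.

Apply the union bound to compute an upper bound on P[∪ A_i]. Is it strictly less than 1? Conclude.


Union bound: P[∪_{i=1}^{8} A_i] ≤ Σ_i P[A_i] ≤ 8·p = 8·(19/160) = 19/20.
Numerically: 19/20 ≈ 0.950.
Is 19/20 < 1? YES.
Since P[∪ A_i] ≤ 19/20 < 1, the complement has P[∩ A_i^c] ≥ 1 − 19/20 = 1/20 > 0, so some outcome avoids every A_i.

8·p = 19/20 ≈ 0.950; existence CERTIFIED by the union bound.


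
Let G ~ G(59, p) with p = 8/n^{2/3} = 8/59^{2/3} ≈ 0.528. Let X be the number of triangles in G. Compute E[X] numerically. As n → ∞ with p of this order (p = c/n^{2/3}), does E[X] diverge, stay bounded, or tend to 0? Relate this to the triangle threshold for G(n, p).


Number of potential triangles: C(59, 3) = 32509.
Each occurs with probability p³ ≈ (0.528)³ ≈ 1.47084e-01.
By linearity: E[X] = C(59, 3)·p³ ≈ 32509 · 1.47084e-01 ≈ 4781.559.
Since α = 2/3 < 1, p = c/n^{2/3} ≫ 1/n is above the triangle threshold p ~ 1/n. Asymptotically E[X] ~ (c³/6)·n^{3(1−α)} = (8³/6)·n^{1} → ∞; triangles are abundant w.h.p.

E[X] ≈ 4781.559; in regime p = Θ(1/n^{2/3}) E[X] diverges (above the triangle threshold p ~ 1/n).


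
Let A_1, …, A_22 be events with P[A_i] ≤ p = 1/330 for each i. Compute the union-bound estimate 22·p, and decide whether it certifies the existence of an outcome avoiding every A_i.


Union bound: P[∪_{i=1}^{22} A_i] ≤ Σ_i P[A_i] ≤ 22·p = 22·(1/330) = 1/15.
Numerically: 1/15 ≈ 0.0667.
Is 1/15 < 1? YES.
Since P[∪ A_i] ≤ 1/15 < 1, the complement has P[∩ A_i^c] ≥ 1 − 1/15 = 14/15 > 0, so some outcome avoids every A_i.

22·p = 1/15 ≈ 0.0667; existence CERTIFIED by the union bound.


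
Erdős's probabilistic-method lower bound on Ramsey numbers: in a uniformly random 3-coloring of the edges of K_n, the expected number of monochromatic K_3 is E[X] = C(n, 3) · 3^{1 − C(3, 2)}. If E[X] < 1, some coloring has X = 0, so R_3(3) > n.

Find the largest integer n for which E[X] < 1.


We need C(n, 3) · 3^{1 − 3} < 1, i.e. C(n, 3) < 3^{3 − 1} = 9.
Check values of n near the boundary:
  n = 3: C(3, 3) = 1; 1 < 9? YES
  n = 4: C(4, 3) = 4; 4 < 9? YES
  n = 5: C(5, 3) = 10; 10 < 9? NO
The largest n with C(n, 3) < 9 is n = 4 (where E[X] = 4/9 ≈ 0.4444444). Hence R_3(3) > 4, i.e. R_3(3) ≥ 5.

Largest n = 4; hence R_3(3) > 4.


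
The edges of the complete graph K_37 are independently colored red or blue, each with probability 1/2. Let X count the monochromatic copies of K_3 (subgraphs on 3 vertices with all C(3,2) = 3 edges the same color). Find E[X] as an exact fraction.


Let X = Σ_S X_S over the C(37, 3) = 7770 subsets S of size 3, where X_S = 1 if the K_3 on S is monochromatic.
For a fixed S, the K_3 on S has C(3, 2) = 3 edges. P[all 3 edges red] = (1/2)^3, and likewise for blue, so P[monochromatic] = 2·(1/2)^3 = 2^{1 − 3} = 1/4.
By linearity: E[X] = C(37, 3) · 2^{1 − 3} = 7770 · 1/4 = 3885/2.
Numerically: E[X] ≈ 1942.5000.

E[X] = C(37,3)·2^(1−C(3,2)) = 3885/2 ≈ 1942.5000.


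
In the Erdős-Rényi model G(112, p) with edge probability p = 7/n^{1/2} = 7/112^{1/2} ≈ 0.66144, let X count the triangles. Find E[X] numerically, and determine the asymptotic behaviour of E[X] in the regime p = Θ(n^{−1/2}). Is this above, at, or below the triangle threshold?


Number of potential triangles: C(112, 3) = 227920.
Each occurs with probability p³ ≈ (0.66144)³ ≈ 2.8937905e-01.
By linearity: E[X] = C(112, 3)·p³ ≈ 227920 · 2.8937905e-01 ≈ 65955.27300.
Since α = 1/2 < 1, p = c/n^{1/2} ≫ 1/n is above the triangle threshold p ~ 1/n. Asymptotically E[X] ~ (c³/6)·n^{3(1−α)} = (7³/6)·n^{1.5} → ∞; triangles are abundant w.h.p.

E[X] ≈ 65955.27300; in regime p = Θ(1/n^{1/2}) E[X] diverges (above the triangle threshold p ~ 1/n).


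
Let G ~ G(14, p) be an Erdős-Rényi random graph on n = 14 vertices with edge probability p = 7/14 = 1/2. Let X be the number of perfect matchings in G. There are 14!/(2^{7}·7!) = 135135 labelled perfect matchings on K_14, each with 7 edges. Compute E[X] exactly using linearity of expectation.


K_14 has 14!/(2^{7}·7!) = 135135 labelled perfect matchings.
For each such perfect matching H, let X_H = 1 if all 7 edges of H are present in G. Then P[X_H = 1] = p^{7} = (1/2)^{7} = 1/128.
By linearity of expectation: E[X] = Σ_H E[X_H] = 135135 · p^{7} = 135135 · 1/128 = 135135/128.
Numerically: E[X] ≈ 1055.7.

E[X] = 135135 · (1/2)^{7} = 135135/128 ≈ 1055.7.


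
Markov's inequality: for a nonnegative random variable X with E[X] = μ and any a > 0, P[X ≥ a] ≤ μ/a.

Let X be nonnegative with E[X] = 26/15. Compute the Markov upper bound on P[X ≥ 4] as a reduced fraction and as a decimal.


μ = E[X] = 26/15, a = 4.
Markov: P[X ≥ 4] ≤ μ/a = (26/15)/4 = 13/30.
Numerically: ≈ 0.43333.
(Since a = 4 > μ = 1.73333, the bound 13/30 is < 1 and informative.)

P[X ≥ 4] ≤ 13/30 ≈ 0.43333.


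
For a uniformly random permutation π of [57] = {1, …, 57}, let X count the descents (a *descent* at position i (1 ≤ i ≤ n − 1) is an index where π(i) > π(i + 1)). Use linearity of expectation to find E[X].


Write X = Σ X_I over i = 1, …, 56, with X_I the indicator of one descent.
There are 56 indicators.
For each fixed i, the pair (π(i), π(i+1)) is a uniformly random ordered pair of distinct values from {1, …, 57}; by symmetry P[π(i) > π(i+1)] = 1/2.
By linearity: E[X] = 56 · (1/2) = (57 − 1) · (1/2) = 28 ≈ 28.000.

E[X] = 28 = 28.000.


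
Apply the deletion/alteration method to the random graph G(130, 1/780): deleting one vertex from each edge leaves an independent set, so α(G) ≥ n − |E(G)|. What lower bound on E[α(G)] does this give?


E[|E(G)|] = C(130, 2)·p = 8385 · (1/780) = 43/4.
E[α(G)] ≥ n − E[|E(G)|] = 130 − 43/4 = 477/4.
Numerically: ≈ 119.250.
(This is only a lower bound; the true E[α(G)] may be larger.)

E[α(G)] ≥ 477/4 ≈ 119.250.


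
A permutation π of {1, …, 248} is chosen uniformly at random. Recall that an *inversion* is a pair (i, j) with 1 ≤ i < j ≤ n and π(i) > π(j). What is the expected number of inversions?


Write X = Σ X_I over the C(248, 2) = 30628 pairs i < j, with X_I the indicator of one inversion.
There are 30628 indicators.
For each fixed pair i < j, the values π(i) and π(j) are two distinct elements of {1, …, 248} in uniformly random order; by symmetry P[π(i) > π(j)] = 1/2.
By linearity: E[X] = 30628 · (1/2) = C(248, 2) · (1/2) = 30628/2 = 15314 ≈ 15314.0000.

E[X] = 15314 = 15314.0000.


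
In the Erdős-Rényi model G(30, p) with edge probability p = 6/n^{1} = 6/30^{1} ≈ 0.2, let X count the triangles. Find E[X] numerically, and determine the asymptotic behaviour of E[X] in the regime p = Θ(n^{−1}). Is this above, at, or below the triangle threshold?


Number of potential triangles: C(30, 3) = 4060.
Each occurs with probability p³ ≈ (0.2)³ ≈ 8.00000000e-03.
By linearity: E[X] = C(30, 3)·p³ ≈ 4060 · 8.00000000e-03 ≈ 32.480000.
Here α = 1, so p = 6/n is exactly at the triangle threshold p ~ 1/n. Asymptotically E[X] → c³/6 = 6³/6 = 36 ≈ 36.000000, a bounded constant. In this regime the triangle count is asymptotically Poisson(c³/6).

E[X] ≈ 32.480000; in regime p = Θ(1/n^{1}) E[X] stays bounded (at the triangle threshold p ~ 1/n).


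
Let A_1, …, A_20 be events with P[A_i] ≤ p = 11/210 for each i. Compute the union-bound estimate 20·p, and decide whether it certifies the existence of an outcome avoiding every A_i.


Union bound: P[∪_{i=1}^{20} A_i] ≤ Σ_i P[A_i] ≤ 20·p = 20·(11/210) = 22/21.
Numerically: 22/21 ≈ 1.0476.
Is 22/21 < 1? NO.
Since the bound 22/21 is ≥ 1, the union bound is uninformative here; it does NOT by itself certify existence.

20·p = 22/21 ≈ 1.0476; existence NOT certified by the union bound.


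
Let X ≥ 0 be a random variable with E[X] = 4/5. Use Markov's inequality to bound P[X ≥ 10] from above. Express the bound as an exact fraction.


μ = E[X] = 4/5, a = 10.
Markov: P[X ≥ 10] ≤ μ/a = (4/5)/10 = 2/25.
Numerically: ≈ 0.080.
(Since a = 10 > μ = 0.800, the bound 2/25 is < 1 and informative.)

P[X ≥ 10] ≤ 2/25 ≈ 0.080.


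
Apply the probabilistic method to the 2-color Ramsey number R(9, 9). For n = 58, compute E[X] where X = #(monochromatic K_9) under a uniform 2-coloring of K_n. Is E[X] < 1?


E[X] = C(58, 9) · 2^{1 − 36} = 10648873950 · 2^{−35} = 10648873950/34359738368.
As a reduced fraction: E[X] = 5324436975/17179869184 ≈ 0.310.
Is E[X] < 1? YES.
Since E[X] < 1, there exists a 2-coloring of K_{58} with no monochromatic K_9; hence R(9, 9) > 58.

E[X] = 5324436975/17179869184 ≈ 0.310; E[X] < 1, so R(9, 9) > 58.


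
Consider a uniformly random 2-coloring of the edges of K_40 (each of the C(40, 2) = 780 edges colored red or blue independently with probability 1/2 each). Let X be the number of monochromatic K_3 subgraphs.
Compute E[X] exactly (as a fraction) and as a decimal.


Let X = Σ_S X_S over the C(40, 3) = 9880 subsets S of size 3, where X_S = 1 if the K_3 on S is monochromatic.
For a fixed S, the K_3 on S has C(3, 2) = 3 edges. P[all 3 edges red] = (1/2)^3, and likewise for blue, so P[monochromatic] = 2·(1/2)^3 = 2^{1 − 3} = 1/4.
By linearity: E[X] = C(40, 3) · 2^{1 − 3} = 9880 · 1/4 = 2470.
Numerically: E[X] ≈ 2470.000.

E[X] = C(40,3)·2^(1−C(3,2)) = 2470 ≈ 2470.000.


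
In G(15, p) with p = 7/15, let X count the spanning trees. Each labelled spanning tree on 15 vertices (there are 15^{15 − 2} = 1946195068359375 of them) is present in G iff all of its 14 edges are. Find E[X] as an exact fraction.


K_15 has 15^{15 − 2} = 1946195068359375 labelled spanning trees.
For each such spanning tree H, let X_H = 1 if all 14 edges of H are present in G. Then P[X_H = 1] = p^{14} = (7/15)^{14} = 678223072849/29192926025390625.
By linearity of expectation: E[X] = Σ_H E[X_H] = 1946195068359375 · p^{14} = 1946195068359375 · 678223072849/29192926025390625 = 678223072849/15.
Numerically: E[X] ≈ 4.521e+10.

E[X] = 1946195068359375 · (7/15)^{14} = 678223072849/15 ≈ 4.521e+10.


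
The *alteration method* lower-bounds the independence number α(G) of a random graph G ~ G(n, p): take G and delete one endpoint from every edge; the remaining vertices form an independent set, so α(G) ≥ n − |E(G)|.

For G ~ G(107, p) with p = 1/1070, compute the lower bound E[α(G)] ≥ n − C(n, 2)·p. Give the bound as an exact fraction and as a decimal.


E[|E(G)|] = C(107, 2)·p = 5671 · (1/1070) = 53/10.
E[α(G)] ≥ n − E[|E(G)|] = 107 − 53/10 = 1017/10.
Numerically: ≈ 101.700.
(This is only a lower bound; the true E[α(G)] may be larger.)

E[α(G)] ≥ 1017/10 ≈ 101.700.


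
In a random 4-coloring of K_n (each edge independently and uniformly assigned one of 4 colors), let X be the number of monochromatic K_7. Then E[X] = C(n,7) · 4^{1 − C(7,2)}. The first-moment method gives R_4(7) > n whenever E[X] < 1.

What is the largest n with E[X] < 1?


We need C(n, 7) · 4^{1 − 21} < 1, i.e. C(n, 7) < 4^{21 − 1} = 1099511627776.
Check values of n near the boundary:
  n = 176: C(176, 7) = 919790691600; 919790691600 < 1099511627776? YES
  n = 177: C(177, 7) = 957664425960; 957664425960 < 1099511627776? YES
  n = 178: C(178, 7) = 996867063280; 996867063280 < 1099511627776? YES
  n = 179: C(179, 7) = 1037437234460; 1037437234460 < 1099511627776? YES
  n = 180: C(180, 7) = 1079414463600; 1079414463600 < 1099511627776? YES
  n = 181: C(181, 7) = 1122839183400; 1122839183400 < 1099511627776? NO
  n = 182: C(182, 7) = 1167752750736; 1167752750736 < 1099511627776? NO
The largest n with C(n, 7) < 1099511627776 is n = 180 (where E[X] = 67463403975/68719476736 ≈ 0.982). Hence R_4(7) > 180, i.e. R_4(7) ≥ 181.

Largest n = 180; hence R_4(7) > 180.


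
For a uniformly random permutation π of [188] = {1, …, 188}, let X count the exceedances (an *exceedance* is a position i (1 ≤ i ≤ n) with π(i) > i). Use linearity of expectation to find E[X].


Write X = Σ_{i=1}^{188} X_i, where X_i = 1_{π(i) > i}.
For each fixed i, π(i) is uniform over {1, …, 188} (marginal of a uniform permutation), so P[π(i) > i] = (n − i)/n. Summing: Σ_{i=1}^{188} (n − i)/n = (0 + 1 + … + 187)/188 = 188(188 − 1)/(2·188) = (188 − 1)/2.
Hence E[X] = Σ_{i=1}^{188} (188 − i)/188 = 187/2 ≈ 93.50000.

E[X] = 187/2 = 93.50000.


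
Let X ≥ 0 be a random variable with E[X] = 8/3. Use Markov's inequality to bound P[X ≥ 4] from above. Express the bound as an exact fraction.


μ = E[X] = 8/3, a = 4.
Markov: P[X ≥ 4] ≤ μ/a = (8/3)/4 = 2/3.
Numerically: ≈ 0.66667.
(Since a = 4 > μ = 2.66667, the bound 2/3 is < 1 and informative.)

P[X ≥ 4] ≤ 2/3 ≈ 0.66667.


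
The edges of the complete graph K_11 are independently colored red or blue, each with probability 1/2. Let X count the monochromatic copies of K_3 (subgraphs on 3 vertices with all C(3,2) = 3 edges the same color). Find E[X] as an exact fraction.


Let X = Σ_S X_S over the C(11, 3) = 165 subsets S of size 3, where X_S = 1 if the K_3 on S is monochromatic.
For a fixed S, the K_3 on S has C(3, 2) = 3 edges. P[all 3 edges red] = (1/2)^3, and likewise for blue, so P[monochromatic] = 2·(1/2)^3 = 2^{1 − 3} = 1/4.
By linearity: E[X] = C(11, 3) · 2^{1 − 3} = 165 · 1/4 = 165/4.
Numerically: E[X] ≈ 41.2500.

E[X] = C(11,3)·2^(1−C(3,2)) = 165/4 ≈ 41.2500.


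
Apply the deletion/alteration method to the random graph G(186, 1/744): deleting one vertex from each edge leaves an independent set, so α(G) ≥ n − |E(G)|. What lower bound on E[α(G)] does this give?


E[|E(G)|] = C(186, 2)·p = 17205 · (1/744) = 185/8.
E[α(G)] ≥ n − E[|E(G)|] = 186 − 185/8 = 1303/8.
Numerically: ≈ 162.875.
(This is only a lower bound; the true E[α(G)] may be larger.)

E[α(G)] ≥ 1303/8 ≈ 162.875.


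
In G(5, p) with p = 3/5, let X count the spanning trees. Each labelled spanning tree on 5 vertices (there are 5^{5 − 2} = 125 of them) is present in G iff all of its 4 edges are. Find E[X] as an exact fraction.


K_5 has 5^{5 − 2} = 125 labelled spanning trees.
For each such spanning tree H, let X_H = 1 if all 4 edges of H are present in G. Then P[X_H = 1] = p^{4} = (3/5)^{4} = 81/625.
Summing the indicators: E[X] = Σ_H E[X_H] = 125 · p^{4} = 125 · 81/625 = 81/5.
Numerically: E[X] ≈ 16.2.

E[X] = 125 · (3/5)^{4} = 81/5 ≈ 16.2.


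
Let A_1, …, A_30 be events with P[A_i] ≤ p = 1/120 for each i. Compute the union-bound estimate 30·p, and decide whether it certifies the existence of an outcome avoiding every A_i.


Union bound: P[∪_{i=1}^{30} A_i] ≤ Σ_i P[A_i] ≤ 30·p = 30·(1/120) = 1/4.
Numerically: 1/4 ≈ 0.2500.
Is 1/4 < 1? YES.
Since P[∪ A_i] ≤ 1/4 < 1, the complement has P[∩ A_i^c] ≥ 1 − 1/4 = 3/4 > 0, so some outcome avoids every A_i.

30·p = 1/4 ≈ 0.2500; existence CERTIFIED by the union bound.


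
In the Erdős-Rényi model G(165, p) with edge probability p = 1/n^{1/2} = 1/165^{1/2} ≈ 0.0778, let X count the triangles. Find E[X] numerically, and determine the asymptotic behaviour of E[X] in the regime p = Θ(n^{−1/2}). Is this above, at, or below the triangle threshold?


Number of potential triangles: C(165, 3) = 735130.
Each occurs with probability p³ ≈ (0.0778)³ ≈ 4.71818e-04.
By linearity: E[X] = C(165, 3)·p³ ≈ 735130 · 4.71818e-04 ≈ 346.847.
Since α = 1/2 < 1, p = c/n^{1/2} ≫ 1/n is above the triangle threshold p ~ 1/n. Asymptotically E[X] ~ (c³/6)·n^{3(1−α)} = (1³/6)·n^{1.5} → ∞; triangles are abundant w.h.p.

E[X] ≈ 346.847; in regime p = Θ(1/n^{1/2}) E[X] diverges (above the triangle threshold p ~ 1/n).


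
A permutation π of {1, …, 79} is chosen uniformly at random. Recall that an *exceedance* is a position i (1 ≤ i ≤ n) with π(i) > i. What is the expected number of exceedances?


Write X = Σ_{i=1}^{79} X_i, where X_i = 1_{π(i) > i}.
For each fixed i, π(i) is uniform over {1, …, 79} (marginal of a uniform permutation), so P[π(i) > i] = (n − i)/n. Summing: Σ_{i=1}^{79} (n − i)/n = (0 + 1 + … + 78)/79 = 79(79 − 1)/(2·79) = (79 − 1)/2.
Hence E[X] = Σ_{i=1}^{79} (79 − i)/79 = 39 ≈ 39.00000.

E[X] = 39 = 39.00000.


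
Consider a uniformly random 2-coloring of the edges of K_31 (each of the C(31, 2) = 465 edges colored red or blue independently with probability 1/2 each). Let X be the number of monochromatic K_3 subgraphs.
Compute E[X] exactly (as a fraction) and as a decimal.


Let X = Σ_S X_S over the C(31, 3) = 4495 subsets S of size 3, where X_S = 1 if the K_3 on S is monochromatic.
For a fixed S, the K_3 on S has C(3, 2) = 3 edges. P[all 3 edges red] = (1/2)^3, and likewise for blue, so P[monochromatic] = 2·(1/2)^3 = 2^{1 − 3} = 1/4.
By linearity: E[X] = C(31, 3) · 2^{1 − 3} = 4495 · 1/4 = 4495/4.
Numerically: E[X] ≈ 1123.75000.

E[X] = C(31,3)·2^(1−C(3,2)) = 4495/4 ≈ 1123.75000.


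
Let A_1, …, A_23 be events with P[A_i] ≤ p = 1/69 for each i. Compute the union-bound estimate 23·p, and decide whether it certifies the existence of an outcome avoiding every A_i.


Union bound: P[∪_{i=1}^{23} A_i] ≤ Σ_i P[A_i] ≤ 23·p = 23·(1/69) = 1/3.
Numerically: 1/3 ≈ 0.3333.
Is 1/3 < 1? YES.
Since P[∪ A_i] ≤ 1/3 < 1, the complement has P[∩ A_i^c] ≥ 1 − 1/3 = 2/3 > 0, so some outcome avoids every A_i.

23·p = 1/3 ≈ 0.3333; existence CERTIFIED by the union bound.


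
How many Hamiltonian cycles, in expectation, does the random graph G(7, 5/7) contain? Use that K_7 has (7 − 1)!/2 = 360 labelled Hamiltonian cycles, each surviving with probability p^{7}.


K_7 has (7 − 1)!/2 = 360 labelled Hamiltonian cycles.
For each such Hamiltonian cycle H, let X_H = 1 if all 7 edges of H are present in G. Then P[X_H = 1] = p^{7} = (5/7)^{7} = 78125/823543.
By linearity of expectation: E[X] = Σ_H E[X_H] = 360 · p^{7} = 360 · 78125/823543 = 28125000/823543.
Numerically: E[X] ≈ 34.2.

E[X] = 360 · (5/7)^{7} = 28125000/823543 ≈ 34.2.


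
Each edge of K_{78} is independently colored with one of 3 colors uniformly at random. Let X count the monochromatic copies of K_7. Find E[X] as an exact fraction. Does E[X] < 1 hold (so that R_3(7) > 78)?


E[X] = C(78, 7) · 3^{1 − 21} = 2641902120 · 3^{−20} = 2641902120/3486784401.
As a reduced fraction: E[X] = 293544680/387420489 ≈ 0.7576901.
Is E[X] < 1? YES.
Since E[X] < 1, there exists a 3-coloring of K_{78} with no monochromatic K_7; hence R_3(7) > 78.

E[X] = 293544680/387420489 ≈ 0.7576901; E[X] < 1, so R_3(7) > 78.


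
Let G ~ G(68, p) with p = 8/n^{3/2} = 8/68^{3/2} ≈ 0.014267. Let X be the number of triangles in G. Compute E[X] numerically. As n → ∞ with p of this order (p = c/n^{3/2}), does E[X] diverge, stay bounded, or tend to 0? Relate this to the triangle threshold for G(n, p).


Number of potential triangles: C(68, 3) = 50116.
Each occurs with probability p³ ≈ (0.014267)³ ≈ 2.9038879e-06.
By linearity: E[X] = C(68, 3)·p³ ≈ 50116 · 2.9038879e-06 ≈ 0.14553.
Since α = 3/2 > 1, p = c/n^{3/2} = o(1/n) is below the triangle threshold p ~ 1/n. Asymptotically E[X] ~ (c³/6)·n^{3(1−α)} = (8³/6)·n^{-1.5} → 0, so by Markov's inequality G has no triangles w.h.p.

E[X] ≈ 0.14553; in regime p = Θ(1/n^{3/2}) E[X] tends to 0 (below the triangle threshold p ~ 1/n).


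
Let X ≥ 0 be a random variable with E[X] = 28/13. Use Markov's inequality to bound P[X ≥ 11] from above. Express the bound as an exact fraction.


μ = E[X] = 28/13, a = 11.
Markov: P[X ≥ 11] ≤ μ/a = (28/13)/11 = 28/143.
Numerically: ≈ 0.19580.
(Since a = 11 > μ = 2.15385, the bound 28/143 is < 1 and informative.)

P[X ≥ 11] ≤ 28/143 ≈ 0.19580.


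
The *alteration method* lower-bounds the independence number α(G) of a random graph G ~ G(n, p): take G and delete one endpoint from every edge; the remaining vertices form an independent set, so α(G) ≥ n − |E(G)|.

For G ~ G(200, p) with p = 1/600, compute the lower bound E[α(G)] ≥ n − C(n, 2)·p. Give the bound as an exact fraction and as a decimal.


E[|E(G)|] = C(200, 2)·p = 19900 · (1/600) = 199/6.
E[α(G)] ≥ n − E[|E(G)|] = 200 − 199/6 = 1001/6.
Numerically: ≈ 166.833333.
(This is only a lower bound; the true E[α(G)] may be larger.)

E[α(G)] ≥ 1001/6 ≈ 166.833333.


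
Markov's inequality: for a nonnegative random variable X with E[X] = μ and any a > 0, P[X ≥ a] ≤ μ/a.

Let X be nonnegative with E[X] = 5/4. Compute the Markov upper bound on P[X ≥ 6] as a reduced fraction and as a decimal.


μ = E[X] = 5/4, a = 6.
Markov: P[X ≥ 6] ≤ μ/a = (5/4)/6 = 5/24.
Numerically: ≈ 0.2083.
(Since a = 6 > μ = 1.2500, the bound 5/24 is < 1 and informative.)

P[X ≥ 6] ≤ 5/24 ≈ 0.2083.


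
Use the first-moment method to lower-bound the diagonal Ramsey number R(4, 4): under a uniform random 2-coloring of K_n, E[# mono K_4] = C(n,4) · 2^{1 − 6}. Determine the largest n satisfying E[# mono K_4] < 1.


We need C(n, 4) · 2^{1 − 6} < 1, i.e. C(n, 4) < 2^{6 − 1} = 32.
Check values of n near the boundary:
  n = 4: C(4, 4) = 1; 1 < 32? YES
  n = 5: C(5, 4) = 5; 5 < 32? YES
  n = 6: C(6, 4) = 15; 15 < 32? YES
  n = 7: C(7, 4) = 35; 35 < 32? NO
  n = 8: C(8, 4) = 70; 70 < 32? NO
The largest n with C(n, 4) < 32 is n = 6 (where E[X] = 15/32 ≈ 0.469). Hence R(4, 4) > 6, i.e. R(4, 4) ≥ 7.

Largest n = 6; hence R(4, 4) > 6.


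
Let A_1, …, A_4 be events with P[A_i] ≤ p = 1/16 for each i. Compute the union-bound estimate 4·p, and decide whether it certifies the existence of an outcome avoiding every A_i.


Union bound: P[∪_{i=1}^{4} A_i] ≤ Σ_i P[A_i] ≤ 4·p = 4·(1/16) = 1/4.
Numerically: 1/4 ≈ 0.250000.
Is 1/4 < 1? YES.
Since P[∪ A_i] ≤ 1/4 < 1, the complement has P[∩ A_i^c] ≥ 1 − 1/4 = 3/4 > 0, so some outcome avoids every A_i.

4·p = 1/4 ≈ 0.250000; existence CERTIFIED by the union bound.


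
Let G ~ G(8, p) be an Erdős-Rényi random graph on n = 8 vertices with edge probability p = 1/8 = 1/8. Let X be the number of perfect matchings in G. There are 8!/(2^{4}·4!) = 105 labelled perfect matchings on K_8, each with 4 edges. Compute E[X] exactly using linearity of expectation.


K_8 has 8!/(2^{4}·4!) = 105 labelled perfect matchings.
For each such perfect matching H, let X_H = 1 if all 4 edges of H are present in G. Then P[X_H = 1] = p^{4} = (1/8)^{4} = 1/4096.
By linearity of expectation: E[X] = Σ_H E[X_H] = 105 · p^{4} = 105 · 1/4096 = 105/4096.
Numerically: E[X] ≈ 0.025635.

E[X] = 105 · (1/8)^{4} = 105/4096 ≈ 0.025635.


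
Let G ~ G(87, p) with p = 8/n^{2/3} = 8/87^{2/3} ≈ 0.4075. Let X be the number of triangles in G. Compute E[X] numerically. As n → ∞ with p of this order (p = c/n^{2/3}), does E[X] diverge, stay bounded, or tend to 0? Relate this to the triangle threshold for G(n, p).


Number of potential triangles: C(87, 3) = 105995.
Each occurs with probability p³ ≈ (0.4075)³ ≈ 6.764434e-02.
By linearity: E[X] = C(87, 3)·p³ ≈ 105995 · 6.764434e-02 ≈ 7169.9617.
Since α = 2/3 < 1, p = c/n^{2/3} ≫ 1/n is above the triangle threshold p ~ 1/n. Asymptotically E[X] ~ (c³/6)·n^{3(1−α)} = (8³/6)·n^{1} → ∞; triangles are abundant w.h.p.

E[X] ≈ 7169.9617; in regime p = Θ(1/n^{2/3}) E[X] diverges (above the triangle threshold p ~ 1/n).


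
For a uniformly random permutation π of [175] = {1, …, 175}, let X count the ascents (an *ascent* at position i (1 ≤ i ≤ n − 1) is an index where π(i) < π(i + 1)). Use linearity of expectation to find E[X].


Write X = Σ X_I over i = 1, …, 174, with X_I the indicator of one ascent.
There are 174 indicators.
For each fixed i, the pair (π(i), π(i+1)) is a uniformly random ordered pair of distinct values from {1, …, 175}; by symmetry P[π(i) < π(i+1)] = 1/2.
By linearity: E[X] = 174 · (1/2) = (175 − 1) · (1/2) = 87 ≈ 87.000000.

E[X] = 87 = 87.000000.
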